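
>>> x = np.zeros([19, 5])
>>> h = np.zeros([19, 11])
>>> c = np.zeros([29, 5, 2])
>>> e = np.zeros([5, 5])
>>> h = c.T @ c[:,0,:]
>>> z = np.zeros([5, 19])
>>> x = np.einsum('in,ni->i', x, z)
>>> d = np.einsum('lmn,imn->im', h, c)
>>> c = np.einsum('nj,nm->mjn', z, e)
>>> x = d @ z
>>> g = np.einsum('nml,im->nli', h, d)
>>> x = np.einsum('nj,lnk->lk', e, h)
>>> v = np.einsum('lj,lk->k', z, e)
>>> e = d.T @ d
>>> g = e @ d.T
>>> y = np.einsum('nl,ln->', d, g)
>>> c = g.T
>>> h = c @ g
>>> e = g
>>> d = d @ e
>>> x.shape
(2, 2)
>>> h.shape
(29, 29)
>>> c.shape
(29, 5)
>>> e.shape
(5, 29)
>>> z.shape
(5, 19)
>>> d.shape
(29, 29)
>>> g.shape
(5, 29)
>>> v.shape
(5,)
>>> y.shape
()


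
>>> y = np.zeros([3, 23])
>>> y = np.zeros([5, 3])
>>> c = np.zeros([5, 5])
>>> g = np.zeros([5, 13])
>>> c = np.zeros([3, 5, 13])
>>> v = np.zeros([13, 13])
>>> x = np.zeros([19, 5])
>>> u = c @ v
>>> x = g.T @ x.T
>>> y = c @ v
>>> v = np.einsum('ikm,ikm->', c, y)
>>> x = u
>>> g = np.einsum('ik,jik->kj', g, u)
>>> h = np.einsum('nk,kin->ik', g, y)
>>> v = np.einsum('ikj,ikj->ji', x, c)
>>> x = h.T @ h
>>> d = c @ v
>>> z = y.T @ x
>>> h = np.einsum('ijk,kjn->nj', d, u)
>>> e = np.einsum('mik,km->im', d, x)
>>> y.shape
(3, 5, 13)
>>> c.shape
(3, 5, 13)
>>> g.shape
(13, 3)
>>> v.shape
(13, 3)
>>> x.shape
(3, 3)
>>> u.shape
(3, 5, 13)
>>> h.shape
(13, 5)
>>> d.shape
(3, 5, 3)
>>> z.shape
(13, 5, 3)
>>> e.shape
(5, 3)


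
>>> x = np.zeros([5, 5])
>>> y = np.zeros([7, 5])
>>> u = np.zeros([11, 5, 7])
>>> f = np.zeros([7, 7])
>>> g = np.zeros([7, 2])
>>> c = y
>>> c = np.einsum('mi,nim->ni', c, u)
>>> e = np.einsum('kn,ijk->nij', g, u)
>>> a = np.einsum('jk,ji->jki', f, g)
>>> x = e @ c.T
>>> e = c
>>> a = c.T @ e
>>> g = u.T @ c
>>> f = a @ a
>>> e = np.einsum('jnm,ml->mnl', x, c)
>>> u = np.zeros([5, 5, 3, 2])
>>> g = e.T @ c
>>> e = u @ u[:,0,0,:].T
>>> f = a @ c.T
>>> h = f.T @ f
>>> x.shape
(2, 11, 11)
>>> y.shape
(7, 5)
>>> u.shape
(5, 5, 3, 2)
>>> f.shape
(5, 11)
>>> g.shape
(5, 11, 5)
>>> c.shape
(11, 5)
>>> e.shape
(5, 5, 3, 5)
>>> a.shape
(5, 5)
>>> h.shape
(11, 11)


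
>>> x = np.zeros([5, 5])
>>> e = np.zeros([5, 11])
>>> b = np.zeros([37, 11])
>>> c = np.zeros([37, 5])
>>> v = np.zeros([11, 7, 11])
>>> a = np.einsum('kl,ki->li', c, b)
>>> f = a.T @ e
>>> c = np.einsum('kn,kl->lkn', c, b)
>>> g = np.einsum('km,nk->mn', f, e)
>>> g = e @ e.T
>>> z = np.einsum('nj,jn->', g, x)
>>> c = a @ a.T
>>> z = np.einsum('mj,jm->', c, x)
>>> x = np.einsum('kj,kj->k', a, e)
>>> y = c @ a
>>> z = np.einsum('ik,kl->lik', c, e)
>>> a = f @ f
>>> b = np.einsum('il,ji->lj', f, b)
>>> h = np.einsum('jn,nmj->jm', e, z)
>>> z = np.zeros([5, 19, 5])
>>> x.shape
(5,)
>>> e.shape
(5, 11)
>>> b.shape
(11, 37)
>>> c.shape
(5, 5)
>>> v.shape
(11, 7, 11)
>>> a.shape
(11, 11)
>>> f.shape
(11, 11)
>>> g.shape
(5, 5)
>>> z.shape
(5, 19, 5)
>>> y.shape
(5, 11)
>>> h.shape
(5, 5)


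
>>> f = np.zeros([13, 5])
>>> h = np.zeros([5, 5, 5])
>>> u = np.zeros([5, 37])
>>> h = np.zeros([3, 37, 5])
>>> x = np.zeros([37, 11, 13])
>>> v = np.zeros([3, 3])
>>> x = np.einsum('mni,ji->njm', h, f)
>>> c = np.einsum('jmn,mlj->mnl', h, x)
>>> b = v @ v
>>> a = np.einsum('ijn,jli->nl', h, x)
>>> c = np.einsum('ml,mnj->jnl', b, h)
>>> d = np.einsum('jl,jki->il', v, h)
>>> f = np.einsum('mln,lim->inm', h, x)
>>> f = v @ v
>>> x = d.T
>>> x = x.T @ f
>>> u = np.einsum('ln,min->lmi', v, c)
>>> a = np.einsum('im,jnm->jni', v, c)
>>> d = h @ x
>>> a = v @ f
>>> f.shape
(3, 3)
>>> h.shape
(3, 37, 5)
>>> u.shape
(3, 5, 37)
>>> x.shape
(5, 3)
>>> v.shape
(3, 3)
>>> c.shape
(5, 37, 3)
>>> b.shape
(3, 3)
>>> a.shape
(3, 3)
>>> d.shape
(3, 37, 3)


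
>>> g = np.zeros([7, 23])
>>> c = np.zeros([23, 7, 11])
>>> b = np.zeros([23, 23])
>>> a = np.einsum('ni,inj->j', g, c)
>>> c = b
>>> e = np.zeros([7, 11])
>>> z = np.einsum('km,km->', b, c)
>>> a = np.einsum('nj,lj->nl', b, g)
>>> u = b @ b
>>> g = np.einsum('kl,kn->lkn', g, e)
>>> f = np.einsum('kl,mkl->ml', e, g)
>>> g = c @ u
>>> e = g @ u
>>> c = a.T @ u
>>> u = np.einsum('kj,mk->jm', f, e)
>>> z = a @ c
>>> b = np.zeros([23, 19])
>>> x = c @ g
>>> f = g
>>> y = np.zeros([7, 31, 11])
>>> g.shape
(23, 23)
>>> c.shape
(7, 23)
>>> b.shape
(23, 19)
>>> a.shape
(23, 7)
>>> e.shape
(23, 23)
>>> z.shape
(23, 23)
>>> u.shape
(11, 23)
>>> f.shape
(23, 23)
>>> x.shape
(7, 23)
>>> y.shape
(7, 31, 11)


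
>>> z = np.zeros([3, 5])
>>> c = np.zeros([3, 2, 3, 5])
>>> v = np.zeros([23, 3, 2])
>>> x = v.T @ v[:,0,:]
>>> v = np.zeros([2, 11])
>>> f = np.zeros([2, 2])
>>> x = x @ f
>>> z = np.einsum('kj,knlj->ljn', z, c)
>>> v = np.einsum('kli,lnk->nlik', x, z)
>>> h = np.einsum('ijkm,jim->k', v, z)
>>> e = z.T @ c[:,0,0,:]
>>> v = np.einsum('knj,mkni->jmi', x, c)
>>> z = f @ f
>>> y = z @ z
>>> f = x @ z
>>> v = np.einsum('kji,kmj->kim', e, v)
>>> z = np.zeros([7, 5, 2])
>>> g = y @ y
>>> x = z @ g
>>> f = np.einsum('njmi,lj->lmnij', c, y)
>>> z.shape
(7, 5, 2)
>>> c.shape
(3, 2, 3, 5)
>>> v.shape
(2, 5, 3)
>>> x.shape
(7, 5, 2)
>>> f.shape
(2, 3, 3, 5, 2)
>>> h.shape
(2,)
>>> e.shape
(2, 5, 5)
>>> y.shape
(2, 2)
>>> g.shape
(2, 2)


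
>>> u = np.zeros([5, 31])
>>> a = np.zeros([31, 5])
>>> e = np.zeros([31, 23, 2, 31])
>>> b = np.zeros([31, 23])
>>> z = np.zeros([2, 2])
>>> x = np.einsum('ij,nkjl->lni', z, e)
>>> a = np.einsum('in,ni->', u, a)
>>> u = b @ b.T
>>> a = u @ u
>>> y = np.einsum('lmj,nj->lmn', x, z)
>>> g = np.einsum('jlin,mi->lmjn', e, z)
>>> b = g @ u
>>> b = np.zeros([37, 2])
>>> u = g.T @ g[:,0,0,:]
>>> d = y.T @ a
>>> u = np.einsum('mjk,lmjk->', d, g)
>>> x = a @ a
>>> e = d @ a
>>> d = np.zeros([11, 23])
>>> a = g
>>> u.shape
()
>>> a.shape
(23, 2, 31, 31)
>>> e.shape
(2, 31, 31)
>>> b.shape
(37, 2)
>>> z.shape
(2, 2)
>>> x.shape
(31, 31)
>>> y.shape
(31, 31, 2)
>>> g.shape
(23, 2, 31, 31)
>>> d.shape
(11, 23)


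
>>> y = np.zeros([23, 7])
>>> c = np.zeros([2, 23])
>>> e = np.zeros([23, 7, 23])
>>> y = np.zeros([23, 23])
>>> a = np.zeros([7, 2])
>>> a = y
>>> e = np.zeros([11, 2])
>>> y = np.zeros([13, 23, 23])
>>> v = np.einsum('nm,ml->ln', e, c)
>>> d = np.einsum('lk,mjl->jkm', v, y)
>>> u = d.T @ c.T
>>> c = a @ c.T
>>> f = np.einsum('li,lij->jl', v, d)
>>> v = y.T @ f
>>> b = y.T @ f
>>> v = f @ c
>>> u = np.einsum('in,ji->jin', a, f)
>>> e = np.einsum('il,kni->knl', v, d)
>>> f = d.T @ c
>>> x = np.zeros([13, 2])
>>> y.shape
(13, 23, 23)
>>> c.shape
(23, 2)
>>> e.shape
(23, 11, 2)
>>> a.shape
(23, 23)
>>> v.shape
(13, 2)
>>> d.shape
(23, 11, 13)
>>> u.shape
(13, 23, 23)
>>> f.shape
(13, 11, 2)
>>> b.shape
(23, 23, 23)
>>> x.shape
(13, 2)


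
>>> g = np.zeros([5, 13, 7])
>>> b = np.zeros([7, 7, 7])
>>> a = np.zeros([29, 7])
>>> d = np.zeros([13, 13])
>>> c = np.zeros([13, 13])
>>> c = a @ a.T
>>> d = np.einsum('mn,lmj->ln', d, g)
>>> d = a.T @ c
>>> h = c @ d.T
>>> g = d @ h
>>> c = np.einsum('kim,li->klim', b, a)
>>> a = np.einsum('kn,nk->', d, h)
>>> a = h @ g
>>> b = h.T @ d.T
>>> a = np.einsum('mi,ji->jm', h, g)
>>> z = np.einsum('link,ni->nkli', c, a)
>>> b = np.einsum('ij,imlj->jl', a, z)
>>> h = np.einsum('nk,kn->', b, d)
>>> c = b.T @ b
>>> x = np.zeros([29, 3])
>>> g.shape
(7, 7)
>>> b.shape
(29, 7)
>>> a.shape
(7, 29)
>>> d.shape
(7, 29)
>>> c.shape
(7, 7)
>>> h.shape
()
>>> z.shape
(7, 7, 7, 29)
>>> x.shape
(29, 3)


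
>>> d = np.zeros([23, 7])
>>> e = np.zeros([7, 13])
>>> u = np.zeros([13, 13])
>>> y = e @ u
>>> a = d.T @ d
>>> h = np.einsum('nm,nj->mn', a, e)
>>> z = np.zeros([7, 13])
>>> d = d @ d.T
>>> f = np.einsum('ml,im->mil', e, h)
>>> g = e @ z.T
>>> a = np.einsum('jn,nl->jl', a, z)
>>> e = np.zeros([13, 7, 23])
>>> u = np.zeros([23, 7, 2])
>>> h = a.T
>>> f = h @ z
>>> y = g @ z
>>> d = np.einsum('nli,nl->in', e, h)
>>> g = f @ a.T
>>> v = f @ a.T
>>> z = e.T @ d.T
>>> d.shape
(23, 13)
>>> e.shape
(13, 7, 23)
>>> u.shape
(23, 7, 2)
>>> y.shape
(7, 13)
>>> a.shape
(7, 13)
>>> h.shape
(13, 7)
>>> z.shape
(23, 7, 23)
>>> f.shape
(13, 13)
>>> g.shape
(13, 7)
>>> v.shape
(13, 7)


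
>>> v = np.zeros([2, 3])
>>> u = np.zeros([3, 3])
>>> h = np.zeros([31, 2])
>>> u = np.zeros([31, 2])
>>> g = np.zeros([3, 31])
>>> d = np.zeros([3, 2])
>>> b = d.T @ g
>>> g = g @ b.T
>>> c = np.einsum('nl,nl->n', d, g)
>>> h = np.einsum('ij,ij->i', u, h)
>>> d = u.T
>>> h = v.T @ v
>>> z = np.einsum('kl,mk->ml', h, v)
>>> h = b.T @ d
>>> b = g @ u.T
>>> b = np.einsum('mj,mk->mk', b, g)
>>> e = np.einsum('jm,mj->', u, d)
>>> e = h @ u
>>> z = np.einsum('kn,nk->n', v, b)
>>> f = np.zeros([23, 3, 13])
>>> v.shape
(2, 3)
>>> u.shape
(31, 2)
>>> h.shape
(31, 31)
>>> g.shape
(3, 2)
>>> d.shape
(2, 31)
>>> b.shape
(3, 2)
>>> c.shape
(3,)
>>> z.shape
(3,)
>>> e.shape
(31, 2)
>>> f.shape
(23, 3, 13)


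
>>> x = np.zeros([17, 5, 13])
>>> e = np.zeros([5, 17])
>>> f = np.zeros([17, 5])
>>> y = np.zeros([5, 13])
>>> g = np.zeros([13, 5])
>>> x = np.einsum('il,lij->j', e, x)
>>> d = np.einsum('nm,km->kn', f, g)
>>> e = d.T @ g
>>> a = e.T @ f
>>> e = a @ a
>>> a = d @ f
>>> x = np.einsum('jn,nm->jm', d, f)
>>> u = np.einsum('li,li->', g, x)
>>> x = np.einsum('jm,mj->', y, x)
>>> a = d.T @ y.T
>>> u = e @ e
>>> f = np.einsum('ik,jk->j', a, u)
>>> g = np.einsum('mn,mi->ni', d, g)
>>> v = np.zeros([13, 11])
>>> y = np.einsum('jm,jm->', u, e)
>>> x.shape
()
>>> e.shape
(5, 5)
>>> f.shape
(5,)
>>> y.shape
()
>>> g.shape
(17, 5)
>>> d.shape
(13, 17)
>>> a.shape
(17, 5)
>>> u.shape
(5, 5)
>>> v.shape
(13, 11)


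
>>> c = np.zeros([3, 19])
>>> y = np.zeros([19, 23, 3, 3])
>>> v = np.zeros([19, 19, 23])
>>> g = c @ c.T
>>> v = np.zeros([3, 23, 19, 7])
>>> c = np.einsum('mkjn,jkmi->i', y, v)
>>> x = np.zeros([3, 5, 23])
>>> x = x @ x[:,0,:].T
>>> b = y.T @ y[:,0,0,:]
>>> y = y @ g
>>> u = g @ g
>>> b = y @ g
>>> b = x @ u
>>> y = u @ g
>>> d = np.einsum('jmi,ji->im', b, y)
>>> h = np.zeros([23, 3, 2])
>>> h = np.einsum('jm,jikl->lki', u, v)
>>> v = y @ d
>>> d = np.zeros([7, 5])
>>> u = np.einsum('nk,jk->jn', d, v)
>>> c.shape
(7,)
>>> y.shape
(3, 3)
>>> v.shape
(3, 5)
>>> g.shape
(3, 3)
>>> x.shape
(3, 5, 3)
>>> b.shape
(3, 5, 3)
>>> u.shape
(3, 7)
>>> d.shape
(7, 5)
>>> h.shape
(7, 19, 23)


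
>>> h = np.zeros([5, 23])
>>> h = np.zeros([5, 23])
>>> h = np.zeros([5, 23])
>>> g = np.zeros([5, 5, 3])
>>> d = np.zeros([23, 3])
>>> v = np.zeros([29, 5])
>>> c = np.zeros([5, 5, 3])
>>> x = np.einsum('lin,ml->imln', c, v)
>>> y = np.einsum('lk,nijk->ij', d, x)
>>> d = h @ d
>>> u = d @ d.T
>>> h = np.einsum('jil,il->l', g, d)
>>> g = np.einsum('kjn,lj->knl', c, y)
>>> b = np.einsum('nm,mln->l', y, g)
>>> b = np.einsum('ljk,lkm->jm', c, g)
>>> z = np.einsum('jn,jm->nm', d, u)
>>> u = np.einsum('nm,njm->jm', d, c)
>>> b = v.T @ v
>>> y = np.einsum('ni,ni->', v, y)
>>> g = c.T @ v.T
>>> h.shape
(3,)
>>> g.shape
(3, 5, 29)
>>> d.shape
(5, 3)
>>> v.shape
(29, 5)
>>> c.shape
(5, 5, 3)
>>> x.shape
(5, 29, 5, 3)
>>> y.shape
()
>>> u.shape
(5, 3)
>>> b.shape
(5, 5)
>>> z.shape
(3, 5)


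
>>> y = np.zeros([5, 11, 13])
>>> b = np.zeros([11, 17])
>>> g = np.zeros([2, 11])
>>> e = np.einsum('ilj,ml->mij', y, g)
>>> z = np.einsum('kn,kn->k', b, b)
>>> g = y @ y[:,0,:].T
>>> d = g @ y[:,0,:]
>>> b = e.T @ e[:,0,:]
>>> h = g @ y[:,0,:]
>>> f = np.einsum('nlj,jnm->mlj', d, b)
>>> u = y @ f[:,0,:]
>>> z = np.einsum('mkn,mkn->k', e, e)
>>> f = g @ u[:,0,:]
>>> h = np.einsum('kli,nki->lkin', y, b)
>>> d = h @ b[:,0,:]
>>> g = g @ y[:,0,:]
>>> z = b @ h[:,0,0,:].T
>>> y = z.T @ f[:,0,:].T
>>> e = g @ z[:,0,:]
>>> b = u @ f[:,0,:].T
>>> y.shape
(11, 5, 5)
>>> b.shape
(5, 11, 5)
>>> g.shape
(5, 11, 13)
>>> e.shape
(5, 11, 11)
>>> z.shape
(13, 5, 11)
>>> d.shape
(11, 5, 13, 13)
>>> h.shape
(11, 5, 13, 13)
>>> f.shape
(5, 11, 13)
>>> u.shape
(5, 11, 13)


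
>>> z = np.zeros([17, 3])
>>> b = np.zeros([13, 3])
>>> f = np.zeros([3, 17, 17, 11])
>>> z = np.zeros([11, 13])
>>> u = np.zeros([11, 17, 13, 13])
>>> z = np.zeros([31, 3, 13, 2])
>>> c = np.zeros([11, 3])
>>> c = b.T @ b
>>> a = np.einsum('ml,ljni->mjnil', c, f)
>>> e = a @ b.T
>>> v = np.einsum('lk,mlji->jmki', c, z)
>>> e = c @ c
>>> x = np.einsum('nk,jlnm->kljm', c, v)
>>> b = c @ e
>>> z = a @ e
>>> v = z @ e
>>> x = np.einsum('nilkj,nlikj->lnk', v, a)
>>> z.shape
(3, 17, 17, 11, 3)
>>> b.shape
(3, 3)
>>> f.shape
(3, 17, 17, 11)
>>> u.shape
(11, 17, 13, 13)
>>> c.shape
(3, 3)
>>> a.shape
(3, 17, 17, 11, 3)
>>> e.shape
(3, 3)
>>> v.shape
(3, 17, 17, 11, 3)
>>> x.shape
(17, 3, 11)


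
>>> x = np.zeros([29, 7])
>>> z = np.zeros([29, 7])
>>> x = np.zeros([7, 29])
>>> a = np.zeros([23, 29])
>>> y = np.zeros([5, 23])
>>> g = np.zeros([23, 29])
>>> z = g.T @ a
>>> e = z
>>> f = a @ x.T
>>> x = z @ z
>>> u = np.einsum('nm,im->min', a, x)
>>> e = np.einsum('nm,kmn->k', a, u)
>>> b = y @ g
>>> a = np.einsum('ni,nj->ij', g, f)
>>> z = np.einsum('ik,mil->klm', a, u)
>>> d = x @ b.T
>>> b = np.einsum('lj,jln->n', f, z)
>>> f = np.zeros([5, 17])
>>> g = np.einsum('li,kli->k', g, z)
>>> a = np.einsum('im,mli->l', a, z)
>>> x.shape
(29, 29)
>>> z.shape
(7, 23, 29)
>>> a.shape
(23,)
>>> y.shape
(5, 23)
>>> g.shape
(7,)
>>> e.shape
(29,)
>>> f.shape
(5, 17)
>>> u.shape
(29, 29, 23)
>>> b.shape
(29,)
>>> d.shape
(29, 5)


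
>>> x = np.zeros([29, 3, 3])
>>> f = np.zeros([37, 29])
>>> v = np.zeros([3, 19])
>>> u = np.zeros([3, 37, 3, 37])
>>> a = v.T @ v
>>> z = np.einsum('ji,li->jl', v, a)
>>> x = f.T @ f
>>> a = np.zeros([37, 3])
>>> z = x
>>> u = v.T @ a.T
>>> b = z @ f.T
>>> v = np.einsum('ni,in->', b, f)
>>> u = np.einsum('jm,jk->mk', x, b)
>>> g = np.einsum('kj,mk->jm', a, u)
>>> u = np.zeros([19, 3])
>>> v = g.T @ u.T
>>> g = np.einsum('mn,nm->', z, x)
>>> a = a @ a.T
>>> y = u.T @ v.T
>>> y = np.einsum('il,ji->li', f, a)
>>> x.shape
(29, 29)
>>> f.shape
(37, 29)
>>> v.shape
(29, 19)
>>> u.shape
(19, 3)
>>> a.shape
(37, 37)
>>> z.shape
(29, 29)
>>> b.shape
(29, 37)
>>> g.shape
()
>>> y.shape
(29, 37)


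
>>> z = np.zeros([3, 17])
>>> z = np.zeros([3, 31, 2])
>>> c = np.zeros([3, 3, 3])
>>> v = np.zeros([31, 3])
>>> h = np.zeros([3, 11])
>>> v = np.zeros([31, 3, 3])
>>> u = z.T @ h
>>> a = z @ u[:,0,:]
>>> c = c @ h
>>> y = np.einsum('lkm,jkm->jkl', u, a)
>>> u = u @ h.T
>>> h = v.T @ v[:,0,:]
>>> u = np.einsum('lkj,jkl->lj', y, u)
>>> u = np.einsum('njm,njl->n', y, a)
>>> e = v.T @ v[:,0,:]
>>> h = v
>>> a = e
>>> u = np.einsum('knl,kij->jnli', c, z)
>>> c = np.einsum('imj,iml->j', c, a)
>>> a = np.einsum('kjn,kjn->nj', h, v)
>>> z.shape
(3, 31, 2)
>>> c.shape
(11,)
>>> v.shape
(31, 3, 3)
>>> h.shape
(31, 3, 3)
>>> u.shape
(2, 3, 11, 31)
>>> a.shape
(3, 3)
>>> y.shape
(3, 31, 2)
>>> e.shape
(3, 3, 3)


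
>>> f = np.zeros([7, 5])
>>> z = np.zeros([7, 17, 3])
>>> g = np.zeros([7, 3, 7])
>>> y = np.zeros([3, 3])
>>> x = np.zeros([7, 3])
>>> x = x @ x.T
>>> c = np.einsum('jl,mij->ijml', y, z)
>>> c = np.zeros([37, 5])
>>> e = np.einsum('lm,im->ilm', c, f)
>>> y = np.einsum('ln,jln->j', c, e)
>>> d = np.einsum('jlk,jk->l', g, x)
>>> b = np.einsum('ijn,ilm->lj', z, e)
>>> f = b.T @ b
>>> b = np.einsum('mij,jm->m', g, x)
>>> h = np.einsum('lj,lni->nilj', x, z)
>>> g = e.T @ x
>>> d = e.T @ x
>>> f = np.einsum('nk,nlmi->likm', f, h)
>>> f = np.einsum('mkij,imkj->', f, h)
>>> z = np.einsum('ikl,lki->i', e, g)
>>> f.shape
()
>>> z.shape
(7,)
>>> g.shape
(5, 37, 7)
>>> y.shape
(7,)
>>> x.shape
(7, 7)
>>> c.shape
(37, 5)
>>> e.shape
(7, 37, 5)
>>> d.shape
(5, 37, 7)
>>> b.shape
(7,)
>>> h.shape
(17, 3, 7, 7)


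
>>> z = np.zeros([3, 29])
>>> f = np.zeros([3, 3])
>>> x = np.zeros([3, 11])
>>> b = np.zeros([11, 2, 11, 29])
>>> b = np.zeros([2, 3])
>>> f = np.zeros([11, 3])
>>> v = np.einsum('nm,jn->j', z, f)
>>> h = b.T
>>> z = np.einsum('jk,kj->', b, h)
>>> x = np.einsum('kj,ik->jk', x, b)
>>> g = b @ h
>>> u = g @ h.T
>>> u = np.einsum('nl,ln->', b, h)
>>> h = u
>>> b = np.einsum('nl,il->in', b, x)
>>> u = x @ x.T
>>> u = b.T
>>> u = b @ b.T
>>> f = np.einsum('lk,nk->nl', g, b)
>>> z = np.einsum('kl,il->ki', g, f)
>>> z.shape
(2, 11)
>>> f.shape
(11, 2)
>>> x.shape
(11, 3)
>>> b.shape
(11, 2)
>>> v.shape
(11,)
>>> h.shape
()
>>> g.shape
(2, 2)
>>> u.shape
(11, 11)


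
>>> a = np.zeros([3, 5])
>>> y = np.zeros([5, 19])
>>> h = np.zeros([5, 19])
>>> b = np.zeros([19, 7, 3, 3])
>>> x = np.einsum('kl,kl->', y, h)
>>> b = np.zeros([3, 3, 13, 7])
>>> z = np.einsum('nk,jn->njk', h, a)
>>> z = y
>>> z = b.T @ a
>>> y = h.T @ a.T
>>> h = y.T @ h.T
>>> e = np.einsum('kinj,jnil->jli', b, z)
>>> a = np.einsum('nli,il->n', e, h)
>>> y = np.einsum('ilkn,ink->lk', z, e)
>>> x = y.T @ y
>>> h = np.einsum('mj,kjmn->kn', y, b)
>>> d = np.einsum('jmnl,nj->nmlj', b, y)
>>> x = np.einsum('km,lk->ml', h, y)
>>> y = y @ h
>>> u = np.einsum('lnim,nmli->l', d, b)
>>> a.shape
(7,)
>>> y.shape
(13, 7)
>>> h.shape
(3, 7)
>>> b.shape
(3, 3, 13, 7)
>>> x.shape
(7, 13)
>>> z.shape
(7, 13, 3, 5)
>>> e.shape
(7, 5, 3)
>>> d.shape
(13, 3, 7, 3)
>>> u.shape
(13,)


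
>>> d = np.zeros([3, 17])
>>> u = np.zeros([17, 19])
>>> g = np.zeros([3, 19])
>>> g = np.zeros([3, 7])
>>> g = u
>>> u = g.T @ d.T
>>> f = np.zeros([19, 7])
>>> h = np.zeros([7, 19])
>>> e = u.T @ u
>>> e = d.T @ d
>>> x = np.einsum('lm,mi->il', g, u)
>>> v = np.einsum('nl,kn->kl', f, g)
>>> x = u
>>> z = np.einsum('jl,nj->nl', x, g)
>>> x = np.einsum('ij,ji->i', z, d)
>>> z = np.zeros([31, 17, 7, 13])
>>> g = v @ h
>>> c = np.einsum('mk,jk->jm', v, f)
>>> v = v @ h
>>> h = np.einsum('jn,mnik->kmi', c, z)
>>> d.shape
(3, 17)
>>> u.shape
(19, 3)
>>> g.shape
(17, 19)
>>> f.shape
(19, 7)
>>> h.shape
(13, 31, 7)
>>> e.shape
(17, 17)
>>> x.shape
(17,)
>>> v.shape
(17, 19)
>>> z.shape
(31, 17, 7, 13)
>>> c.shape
(19, 17)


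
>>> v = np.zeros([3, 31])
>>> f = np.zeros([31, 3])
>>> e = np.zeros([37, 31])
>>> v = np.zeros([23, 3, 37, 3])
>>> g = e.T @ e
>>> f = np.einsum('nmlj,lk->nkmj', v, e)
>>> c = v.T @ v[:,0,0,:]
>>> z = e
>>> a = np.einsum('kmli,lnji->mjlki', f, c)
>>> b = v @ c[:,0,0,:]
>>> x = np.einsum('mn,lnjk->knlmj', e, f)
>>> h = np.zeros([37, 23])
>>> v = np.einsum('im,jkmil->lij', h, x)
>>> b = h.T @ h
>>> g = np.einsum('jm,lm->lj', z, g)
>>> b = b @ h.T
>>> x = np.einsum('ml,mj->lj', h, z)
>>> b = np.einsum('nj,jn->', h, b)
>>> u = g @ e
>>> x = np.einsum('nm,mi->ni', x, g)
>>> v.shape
(3, 37, 3)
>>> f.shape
(23, 31, 3, 3)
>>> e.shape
(37, 31)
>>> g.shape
(31, 37)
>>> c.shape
(3, 37, 3, 3)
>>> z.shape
(37, 31)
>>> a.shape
(31, 3, 3, 23, 3)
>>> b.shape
()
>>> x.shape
(23, 37)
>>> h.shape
(37, 23)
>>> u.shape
(31, 31)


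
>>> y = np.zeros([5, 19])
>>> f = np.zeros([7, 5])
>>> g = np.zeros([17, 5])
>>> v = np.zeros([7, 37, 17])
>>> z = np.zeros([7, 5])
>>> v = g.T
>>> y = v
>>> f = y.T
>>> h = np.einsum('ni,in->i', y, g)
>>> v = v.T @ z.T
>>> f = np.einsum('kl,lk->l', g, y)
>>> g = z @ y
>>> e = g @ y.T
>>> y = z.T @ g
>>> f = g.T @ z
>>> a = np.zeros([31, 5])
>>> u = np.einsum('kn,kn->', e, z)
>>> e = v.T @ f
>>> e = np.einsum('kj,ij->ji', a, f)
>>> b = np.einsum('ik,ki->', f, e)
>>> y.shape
(5, 17)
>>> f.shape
(17, 5)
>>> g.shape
(7, 17)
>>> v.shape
(17, 7)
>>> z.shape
(7, 5)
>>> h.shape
(17,)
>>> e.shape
(5, 17)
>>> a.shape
(31, 5)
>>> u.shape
()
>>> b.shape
()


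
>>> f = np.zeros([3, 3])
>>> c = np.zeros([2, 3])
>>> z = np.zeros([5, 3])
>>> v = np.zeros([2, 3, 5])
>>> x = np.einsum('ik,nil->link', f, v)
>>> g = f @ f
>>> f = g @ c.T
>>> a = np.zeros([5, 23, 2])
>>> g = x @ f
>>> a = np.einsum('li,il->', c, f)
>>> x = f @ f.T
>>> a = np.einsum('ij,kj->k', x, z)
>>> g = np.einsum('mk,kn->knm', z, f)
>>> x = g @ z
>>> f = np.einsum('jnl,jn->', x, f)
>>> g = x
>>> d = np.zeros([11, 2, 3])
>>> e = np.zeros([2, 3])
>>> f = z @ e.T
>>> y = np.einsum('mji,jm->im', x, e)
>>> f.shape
(5, 2)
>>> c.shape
(2, 3)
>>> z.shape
(5, 3)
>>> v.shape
(2, 3, 5)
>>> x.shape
(3, 2, 3)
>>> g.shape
(3, 2, 3)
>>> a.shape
(5,)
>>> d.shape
(11, 2, 3)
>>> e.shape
(2, 3)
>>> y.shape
(3, 3)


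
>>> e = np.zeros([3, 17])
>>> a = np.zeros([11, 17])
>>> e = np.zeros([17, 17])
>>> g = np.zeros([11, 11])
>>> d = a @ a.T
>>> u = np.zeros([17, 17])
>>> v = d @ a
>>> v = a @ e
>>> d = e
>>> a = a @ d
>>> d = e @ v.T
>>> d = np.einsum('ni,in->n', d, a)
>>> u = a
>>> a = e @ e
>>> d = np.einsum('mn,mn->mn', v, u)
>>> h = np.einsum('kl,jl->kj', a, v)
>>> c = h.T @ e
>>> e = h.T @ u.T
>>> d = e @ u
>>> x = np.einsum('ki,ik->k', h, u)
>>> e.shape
(11, 11)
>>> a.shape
(17, 17)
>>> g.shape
(11, 11)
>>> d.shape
(11, 17)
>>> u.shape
(11, 17)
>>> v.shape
(11, 17)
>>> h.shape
(17, 11)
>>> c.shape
(11, 17)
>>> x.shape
(17,)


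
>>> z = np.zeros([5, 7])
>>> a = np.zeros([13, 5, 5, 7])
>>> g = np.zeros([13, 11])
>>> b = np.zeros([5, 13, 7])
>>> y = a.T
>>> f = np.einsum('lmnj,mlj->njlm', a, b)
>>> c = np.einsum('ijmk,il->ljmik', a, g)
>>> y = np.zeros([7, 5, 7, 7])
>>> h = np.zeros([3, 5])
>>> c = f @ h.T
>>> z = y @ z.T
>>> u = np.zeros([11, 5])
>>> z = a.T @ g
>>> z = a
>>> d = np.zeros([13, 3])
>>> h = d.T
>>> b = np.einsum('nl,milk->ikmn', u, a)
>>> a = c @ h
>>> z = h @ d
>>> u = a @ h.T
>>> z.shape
(3, 3)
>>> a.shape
(5, 7, 13, 13)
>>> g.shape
(13, 11)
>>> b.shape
(5, 7, 13, 11)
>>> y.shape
(7, 5, 7, 7)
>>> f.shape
(5, 7, 13, 5)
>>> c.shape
(5, 7, 13, 3)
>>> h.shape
(3, 13)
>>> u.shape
(5, 7, 13, 3)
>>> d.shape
(13, 3)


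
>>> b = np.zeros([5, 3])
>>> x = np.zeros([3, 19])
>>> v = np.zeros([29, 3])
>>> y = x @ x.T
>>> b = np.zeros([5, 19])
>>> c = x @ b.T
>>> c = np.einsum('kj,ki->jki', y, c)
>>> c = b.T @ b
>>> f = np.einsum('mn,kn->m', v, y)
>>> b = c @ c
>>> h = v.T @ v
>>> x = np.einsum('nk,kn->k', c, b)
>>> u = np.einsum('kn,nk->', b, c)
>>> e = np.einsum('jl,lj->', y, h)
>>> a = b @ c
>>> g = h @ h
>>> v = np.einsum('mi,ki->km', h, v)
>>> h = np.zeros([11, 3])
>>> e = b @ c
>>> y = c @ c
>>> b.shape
(19, 19)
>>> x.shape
(19,)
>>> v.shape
(29, 3)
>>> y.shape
(19, 19)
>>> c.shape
(19, 19)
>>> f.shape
(29,)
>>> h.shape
(11, 3)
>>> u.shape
()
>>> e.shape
(19, 19)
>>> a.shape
(19, 19)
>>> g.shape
(3, 3)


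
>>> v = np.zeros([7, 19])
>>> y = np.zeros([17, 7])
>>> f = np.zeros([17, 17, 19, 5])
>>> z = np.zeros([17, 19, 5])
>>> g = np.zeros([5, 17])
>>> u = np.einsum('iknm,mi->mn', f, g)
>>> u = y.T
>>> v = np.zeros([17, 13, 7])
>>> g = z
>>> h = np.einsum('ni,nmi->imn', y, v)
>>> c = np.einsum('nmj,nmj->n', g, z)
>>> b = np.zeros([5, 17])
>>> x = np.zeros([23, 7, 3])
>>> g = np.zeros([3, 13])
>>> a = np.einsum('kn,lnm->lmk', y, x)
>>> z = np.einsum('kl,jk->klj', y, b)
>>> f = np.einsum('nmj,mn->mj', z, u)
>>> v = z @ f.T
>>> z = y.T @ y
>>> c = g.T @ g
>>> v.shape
(17, 7, 7)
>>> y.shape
(17, 7)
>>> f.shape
(7, 5)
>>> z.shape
(7, 7)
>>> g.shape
(3, 13)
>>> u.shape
(7, 17)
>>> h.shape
(7, 13, 17)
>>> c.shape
(13, 13)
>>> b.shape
(5, 17)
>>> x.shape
(23, 7, 3)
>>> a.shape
(23, 3, 17)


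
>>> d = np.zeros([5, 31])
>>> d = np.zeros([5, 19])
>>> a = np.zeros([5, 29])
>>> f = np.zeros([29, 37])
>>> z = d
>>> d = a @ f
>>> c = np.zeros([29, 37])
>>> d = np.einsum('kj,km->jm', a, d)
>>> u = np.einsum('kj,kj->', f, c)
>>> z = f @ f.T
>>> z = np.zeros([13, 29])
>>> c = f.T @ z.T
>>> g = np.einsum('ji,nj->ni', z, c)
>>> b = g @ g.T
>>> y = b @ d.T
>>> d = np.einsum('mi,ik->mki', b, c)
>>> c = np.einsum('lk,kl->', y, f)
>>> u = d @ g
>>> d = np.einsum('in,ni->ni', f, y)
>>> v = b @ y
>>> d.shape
(37, 29)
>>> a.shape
(5, 29)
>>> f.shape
(29, 37)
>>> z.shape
(13, 29)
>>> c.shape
()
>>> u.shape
(37, 13, 29)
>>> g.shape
(37, 29)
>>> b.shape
(37, 37)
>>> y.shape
(37, 29)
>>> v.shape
(37, 29)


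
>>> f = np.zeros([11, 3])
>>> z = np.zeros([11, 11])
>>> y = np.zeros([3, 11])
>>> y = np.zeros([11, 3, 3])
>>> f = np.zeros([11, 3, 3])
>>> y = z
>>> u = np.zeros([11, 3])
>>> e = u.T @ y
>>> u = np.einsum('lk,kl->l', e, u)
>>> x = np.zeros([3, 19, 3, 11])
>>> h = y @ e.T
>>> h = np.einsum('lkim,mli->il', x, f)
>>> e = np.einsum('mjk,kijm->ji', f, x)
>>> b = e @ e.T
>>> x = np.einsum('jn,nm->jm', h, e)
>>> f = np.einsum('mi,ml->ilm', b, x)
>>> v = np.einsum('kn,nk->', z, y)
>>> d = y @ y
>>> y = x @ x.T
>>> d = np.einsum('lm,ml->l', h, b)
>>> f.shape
(3, 19, 3)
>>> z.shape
(11, 11)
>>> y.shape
(3, 3)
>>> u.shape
(3,)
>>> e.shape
(3, 19)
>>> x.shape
(3, 19)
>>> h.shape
(3, 3)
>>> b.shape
(3, 3)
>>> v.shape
()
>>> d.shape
(3,)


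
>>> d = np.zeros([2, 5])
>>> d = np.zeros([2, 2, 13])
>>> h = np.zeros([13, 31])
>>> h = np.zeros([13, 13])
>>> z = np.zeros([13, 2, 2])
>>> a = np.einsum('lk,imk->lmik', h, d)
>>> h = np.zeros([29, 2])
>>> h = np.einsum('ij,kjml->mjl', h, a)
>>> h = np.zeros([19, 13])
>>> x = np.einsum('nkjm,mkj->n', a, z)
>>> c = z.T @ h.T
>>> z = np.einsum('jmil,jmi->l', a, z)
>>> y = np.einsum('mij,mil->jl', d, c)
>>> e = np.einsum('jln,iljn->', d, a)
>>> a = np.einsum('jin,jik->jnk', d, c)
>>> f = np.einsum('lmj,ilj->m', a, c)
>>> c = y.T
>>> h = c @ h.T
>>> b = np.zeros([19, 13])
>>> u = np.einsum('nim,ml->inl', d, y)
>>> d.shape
(2, 2, 13)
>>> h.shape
(19, 19)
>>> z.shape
(13,)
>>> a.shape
(2, 13, 19)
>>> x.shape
(13,)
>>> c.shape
(19, 13)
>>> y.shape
(13, 19)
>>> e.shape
()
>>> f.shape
(13,)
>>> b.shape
(19, 13)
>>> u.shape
(2, 2, 19)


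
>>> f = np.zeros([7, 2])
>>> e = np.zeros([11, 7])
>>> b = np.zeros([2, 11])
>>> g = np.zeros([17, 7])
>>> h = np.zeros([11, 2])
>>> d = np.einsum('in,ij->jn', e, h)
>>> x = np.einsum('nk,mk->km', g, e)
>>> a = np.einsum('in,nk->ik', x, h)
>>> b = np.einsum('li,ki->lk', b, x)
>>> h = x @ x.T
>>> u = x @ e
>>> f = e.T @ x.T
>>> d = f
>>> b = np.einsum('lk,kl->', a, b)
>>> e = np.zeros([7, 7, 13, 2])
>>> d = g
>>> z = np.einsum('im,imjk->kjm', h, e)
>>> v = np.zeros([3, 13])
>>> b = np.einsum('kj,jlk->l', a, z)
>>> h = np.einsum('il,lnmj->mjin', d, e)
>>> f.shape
(7, 7)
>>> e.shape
(7, 7, 13, 2)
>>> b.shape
(13,)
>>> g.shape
(17, 7)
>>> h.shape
(13, 2, 17, 7)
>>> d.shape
(17, 7)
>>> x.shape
(7, 11)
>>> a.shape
(7, 2)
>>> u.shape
(7, 7)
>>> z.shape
(2, 13, 7)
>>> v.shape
(3, 13)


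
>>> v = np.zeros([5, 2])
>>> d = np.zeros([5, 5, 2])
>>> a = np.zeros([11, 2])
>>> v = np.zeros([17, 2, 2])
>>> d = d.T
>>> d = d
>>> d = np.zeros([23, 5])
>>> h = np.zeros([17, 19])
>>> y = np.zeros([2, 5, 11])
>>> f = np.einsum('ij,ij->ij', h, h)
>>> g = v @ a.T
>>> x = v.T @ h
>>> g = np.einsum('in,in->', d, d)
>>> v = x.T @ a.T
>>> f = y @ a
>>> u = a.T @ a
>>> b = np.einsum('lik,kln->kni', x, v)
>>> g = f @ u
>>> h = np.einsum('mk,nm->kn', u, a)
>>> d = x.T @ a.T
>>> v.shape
(19, 2, 11)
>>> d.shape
(19, 2, 11)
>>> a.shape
(11, 2)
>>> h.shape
(2, 11)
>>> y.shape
(2, 5, 11)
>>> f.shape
(2, 5, 2)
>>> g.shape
(2, 5, 2)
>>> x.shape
(2, 2, 19)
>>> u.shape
(2, 2)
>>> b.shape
(19, 11, 2)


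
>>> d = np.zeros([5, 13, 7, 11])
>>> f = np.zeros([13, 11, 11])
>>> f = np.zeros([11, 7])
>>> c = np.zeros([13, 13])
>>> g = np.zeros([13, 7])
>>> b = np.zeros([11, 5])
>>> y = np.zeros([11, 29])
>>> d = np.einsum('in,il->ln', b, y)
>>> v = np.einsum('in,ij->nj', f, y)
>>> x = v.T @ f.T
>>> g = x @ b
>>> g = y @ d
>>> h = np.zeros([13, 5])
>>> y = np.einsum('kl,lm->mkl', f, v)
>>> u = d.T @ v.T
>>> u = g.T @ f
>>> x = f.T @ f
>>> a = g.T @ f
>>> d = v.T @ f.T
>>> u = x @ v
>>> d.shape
(29, 11)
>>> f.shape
(11, 7)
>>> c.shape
(13, 13)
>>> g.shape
(11, 5)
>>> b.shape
(11, 5)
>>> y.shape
(29, 11, 7)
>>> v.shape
(7, 29)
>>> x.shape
(7, 7)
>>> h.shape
(13, 5)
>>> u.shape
(7, 29)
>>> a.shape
(5, 7)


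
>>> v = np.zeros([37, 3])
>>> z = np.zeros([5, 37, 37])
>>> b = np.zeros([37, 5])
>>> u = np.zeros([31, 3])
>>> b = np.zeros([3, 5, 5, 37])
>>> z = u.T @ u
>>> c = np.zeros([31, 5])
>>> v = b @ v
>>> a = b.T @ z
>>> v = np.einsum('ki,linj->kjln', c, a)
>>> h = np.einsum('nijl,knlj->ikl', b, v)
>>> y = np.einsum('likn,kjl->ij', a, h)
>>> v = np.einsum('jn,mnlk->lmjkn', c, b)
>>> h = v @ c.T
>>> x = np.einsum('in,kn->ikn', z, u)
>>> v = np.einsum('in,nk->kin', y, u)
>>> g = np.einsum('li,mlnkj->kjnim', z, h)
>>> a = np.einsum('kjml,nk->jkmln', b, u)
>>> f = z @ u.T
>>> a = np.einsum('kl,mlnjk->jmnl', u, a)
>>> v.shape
(3, 5, 31)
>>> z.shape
(3, 3)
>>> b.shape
(3, 5, 5, 37)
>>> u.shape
(31, 3)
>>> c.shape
(31, 5)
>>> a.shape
(37, 5, 5, 3)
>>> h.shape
(5, 3, 31, 37, 31)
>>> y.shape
(5, 31)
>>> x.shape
(3, 31, 3)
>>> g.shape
(37, 31, 31, 3, 5)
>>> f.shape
(3, 31)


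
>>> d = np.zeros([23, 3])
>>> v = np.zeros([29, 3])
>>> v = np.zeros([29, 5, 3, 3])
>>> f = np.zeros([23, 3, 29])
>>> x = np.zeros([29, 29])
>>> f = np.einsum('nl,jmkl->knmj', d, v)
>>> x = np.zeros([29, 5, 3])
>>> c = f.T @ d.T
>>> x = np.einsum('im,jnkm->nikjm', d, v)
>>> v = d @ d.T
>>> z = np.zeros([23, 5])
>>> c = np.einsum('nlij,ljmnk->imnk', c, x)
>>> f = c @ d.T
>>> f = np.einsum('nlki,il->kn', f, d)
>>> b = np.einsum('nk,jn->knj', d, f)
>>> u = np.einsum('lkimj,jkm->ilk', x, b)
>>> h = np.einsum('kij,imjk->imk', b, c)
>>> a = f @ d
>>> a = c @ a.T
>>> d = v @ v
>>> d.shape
(23, 23)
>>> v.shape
(23, 23)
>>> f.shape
(29, 23)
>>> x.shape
(5, 23, 3, 29, 3)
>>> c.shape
(23, 3, 29, 3)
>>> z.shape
(23, 5)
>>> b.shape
(3, 23, 29)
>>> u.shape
(3, 5, 23)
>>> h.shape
(23, 3, 3)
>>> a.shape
(23, 3, 29, 29)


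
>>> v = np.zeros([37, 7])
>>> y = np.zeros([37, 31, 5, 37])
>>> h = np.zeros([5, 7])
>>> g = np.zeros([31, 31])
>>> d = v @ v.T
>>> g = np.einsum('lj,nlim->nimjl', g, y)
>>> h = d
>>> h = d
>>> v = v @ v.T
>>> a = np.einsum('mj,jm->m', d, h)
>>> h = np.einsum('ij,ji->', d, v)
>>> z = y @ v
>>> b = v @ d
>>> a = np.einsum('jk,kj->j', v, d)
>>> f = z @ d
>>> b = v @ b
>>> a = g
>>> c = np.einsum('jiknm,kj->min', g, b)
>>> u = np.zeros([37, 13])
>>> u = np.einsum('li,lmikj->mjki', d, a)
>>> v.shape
(37, 37)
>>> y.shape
(37, 31, 5, 37)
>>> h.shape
()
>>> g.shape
(37, 5, 37, 31, 31)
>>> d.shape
(37, 37)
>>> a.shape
(37, 5, 37, 31, 31)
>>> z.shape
(37, 31, 5, 37)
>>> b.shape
(37, 37)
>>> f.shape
(37, 31, 5, 37)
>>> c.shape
(31, 5, 31)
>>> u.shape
(5, 31, 31, 37)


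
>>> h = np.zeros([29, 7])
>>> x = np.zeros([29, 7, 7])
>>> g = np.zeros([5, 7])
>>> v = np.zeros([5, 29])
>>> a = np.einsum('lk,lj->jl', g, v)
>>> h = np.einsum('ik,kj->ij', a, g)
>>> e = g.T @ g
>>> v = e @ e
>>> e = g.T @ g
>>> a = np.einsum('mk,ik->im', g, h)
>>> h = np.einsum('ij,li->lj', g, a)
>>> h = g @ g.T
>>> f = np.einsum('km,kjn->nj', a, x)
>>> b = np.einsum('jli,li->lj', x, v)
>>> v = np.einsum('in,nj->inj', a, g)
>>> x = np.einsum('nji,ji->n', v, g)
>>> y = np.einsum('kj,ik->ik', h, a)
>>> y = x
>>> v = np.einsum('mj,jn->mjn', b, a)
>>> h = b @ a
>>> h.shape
(7, 5)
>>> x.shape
(29,)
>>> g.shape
(5, 7)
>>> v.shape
(7, 29, 5)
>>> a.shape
(29, 5)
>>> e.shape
(7, 7)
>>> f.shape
(7, 7)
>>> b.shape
(7, 29)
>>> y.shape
(29,)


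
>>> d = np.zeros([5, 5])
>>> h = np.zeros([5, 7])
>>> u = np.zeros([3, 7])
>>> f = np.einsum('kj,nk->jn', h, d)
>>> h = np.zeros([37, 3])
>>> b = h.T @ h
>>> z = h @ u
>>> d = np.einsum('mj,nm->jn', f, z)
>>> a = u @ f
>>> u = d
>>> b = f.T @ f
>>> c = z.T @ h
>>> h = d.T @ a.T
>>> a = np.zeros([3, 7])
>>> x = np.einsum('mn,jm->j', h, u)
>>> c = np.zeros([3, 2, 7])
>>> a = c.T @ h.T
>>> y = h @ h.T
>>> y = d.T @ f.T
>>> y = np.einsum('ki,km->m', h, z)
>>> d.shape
(5, 37)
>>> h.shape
(37, 3)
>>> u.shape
(5, 37)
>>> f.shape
(7, 5)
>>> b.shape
(5, 5)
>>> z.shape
(37, 7)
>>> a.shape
(7, 2, 37)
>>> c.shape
(3, 2, 7)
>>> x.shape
(5,)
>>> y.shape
(7,)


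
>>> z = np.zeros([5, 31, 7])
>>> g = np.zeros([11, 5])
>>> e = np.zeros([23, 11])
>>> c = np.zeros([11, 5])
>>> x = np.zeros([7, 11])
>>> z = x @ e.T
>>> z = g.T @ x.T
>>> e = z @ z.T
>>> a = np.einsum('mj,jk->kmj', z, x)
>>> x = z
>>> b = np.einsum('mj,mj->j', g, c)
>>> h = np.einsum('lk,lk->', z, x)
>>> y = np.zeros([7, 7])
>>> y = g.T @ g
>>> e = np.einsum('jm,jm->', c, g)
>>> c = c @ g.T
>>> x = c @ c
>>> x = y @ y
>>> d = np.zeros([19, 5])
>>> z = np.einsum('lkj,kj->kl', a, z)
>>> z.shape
(5, 11)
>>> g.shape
(11, 5)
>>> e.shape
()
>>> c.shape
(11, 11)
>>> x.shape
(5, 5)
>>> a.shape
(11, 5, 7)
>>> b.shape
(5,)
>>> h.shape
()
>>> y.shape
(5, 5)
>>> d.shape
(19, 5)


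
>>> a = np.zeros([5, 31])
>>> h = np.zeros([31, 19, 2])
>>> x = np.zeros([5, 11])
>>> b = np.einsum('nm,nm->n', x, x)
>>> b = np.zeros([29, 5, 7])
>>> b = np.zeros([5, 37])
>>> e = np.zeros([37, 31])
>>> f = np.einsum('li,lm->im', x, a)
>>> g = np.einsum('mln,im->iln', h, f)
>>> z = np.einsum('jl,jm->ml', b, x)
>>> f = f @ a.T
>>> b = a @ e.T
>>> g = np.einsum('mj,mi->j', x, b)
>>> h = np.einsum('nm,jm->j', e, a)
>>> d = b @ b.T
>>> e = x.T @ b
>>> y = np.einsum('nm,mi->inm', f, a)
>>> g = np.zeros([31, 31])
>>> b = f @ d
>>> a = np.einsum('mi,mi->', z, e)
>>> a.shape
()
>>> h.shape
(5,)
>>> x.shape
(5, 11)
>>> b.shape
(11, 5)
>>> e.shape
(11, 37)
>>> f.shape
(11, 5)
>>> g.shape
(31, 31)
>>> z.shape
(11, 37)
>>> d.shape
(5, 5)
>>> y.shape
(31, 11, 5)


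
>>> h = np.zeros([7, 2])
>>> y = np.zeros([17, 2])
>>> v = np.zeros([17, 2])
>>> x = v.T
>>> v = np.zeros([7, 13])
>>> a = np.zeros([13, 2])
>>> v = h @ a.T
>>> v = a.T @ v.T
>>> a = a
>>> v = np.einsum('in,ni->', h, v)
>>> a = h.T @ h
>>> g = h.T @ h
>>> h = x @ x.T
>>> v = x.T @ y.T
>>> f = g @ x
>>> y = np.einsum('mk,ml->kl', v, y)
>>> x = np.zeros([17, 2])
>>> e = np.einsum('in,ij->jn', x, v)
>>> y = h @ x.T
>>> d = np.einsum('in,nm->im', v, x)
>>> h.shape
(2, 2)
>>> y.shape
(2, 17)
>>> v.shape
(17, 17)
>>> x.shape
(17, 2)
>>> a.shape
(2, 2)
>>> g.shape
(2, 2)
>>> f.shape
(2, 17)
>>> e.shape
(17, 2)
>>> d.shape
(17, 2)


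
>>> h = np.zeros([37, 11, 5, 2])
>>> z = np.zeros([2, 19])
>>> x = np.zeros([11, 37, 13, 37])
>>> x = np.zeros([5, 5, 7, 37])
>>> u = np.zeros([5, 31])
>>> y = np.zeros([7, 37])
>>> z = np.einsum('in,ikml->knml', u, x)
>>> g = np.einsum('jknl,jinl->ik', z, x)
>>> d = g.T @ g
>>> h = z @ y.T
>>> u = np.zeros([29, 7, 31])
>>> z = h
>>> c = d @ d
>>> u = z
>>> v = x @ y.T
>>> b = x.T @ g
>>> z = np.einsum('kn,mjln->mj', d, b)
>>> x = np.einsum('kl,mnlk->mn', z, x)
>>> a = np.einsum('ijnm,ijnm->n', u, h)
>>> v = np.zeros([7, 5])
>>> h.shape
(5, 31, 7, 7)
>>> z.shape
(37, 7)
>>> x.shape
(5, 5)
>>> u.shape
(5, 31, 7, 7)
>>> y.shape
(7, 37)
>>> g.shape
(5, 31)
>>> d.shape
(31, 31)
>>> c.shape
(31, 31)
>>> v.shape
(7, 5)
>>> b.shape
(37, 7, 5, 31)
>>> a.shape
(7,)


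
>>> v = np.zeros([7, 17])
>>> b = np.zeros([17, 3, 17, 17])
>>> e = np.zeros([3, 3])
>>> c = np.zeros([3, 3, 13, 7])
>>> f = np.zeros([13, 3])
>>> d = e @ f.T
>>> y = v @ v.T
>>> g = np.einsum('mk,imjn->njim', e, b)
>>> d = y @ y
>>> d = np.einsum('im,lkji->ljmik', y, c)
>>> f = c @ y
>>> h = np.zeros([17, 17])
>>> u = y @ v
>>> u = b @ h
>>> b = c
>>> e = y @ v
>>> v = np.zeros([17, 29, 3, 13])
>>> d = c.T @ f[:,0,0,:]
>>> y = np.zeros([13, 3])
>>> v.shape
(17, 29, 3, 13)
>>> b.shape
(3, 3, 13, 7)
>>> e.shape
(7, 17)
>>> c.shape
(3, 3, 13, 7)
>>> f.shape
(3, 3, 13, 7)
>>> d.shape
(7, 13, 3, 7)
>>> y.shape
(13, 3)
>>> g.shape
(17, 17, 17, 3)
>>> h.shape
(17, 17)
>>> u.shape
(17, 3, 17, 17)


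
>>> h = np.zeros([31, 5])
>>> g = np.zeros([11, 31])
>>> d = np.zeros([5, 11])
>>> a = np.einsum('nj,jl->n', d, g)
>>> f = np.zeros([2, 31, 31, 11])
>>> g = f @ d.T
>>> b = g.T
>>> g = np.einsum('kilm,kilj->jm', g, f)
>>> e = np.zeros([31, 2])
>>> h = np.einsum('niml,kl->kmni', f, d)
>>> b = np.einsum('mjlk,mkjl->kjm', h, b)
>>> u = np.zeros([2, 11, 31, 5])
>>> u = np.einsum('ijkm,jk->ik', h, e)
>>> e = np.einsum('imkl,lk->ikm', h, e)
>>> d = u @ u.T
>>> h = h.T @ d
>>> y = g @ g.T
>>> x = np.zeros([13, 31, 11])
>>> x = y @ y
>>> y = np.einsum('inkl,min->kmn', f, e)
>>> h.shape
(31, 2, 31, 5)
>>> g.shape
(11, 5)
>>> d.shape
(5, 5)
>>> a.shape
(5,)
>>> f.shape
(2, 31, 31, 11)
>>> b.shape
(31, 31, 5)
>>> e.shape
(5, 2, 31)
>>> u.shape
(5, 2)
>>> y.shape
(31, 5, 31)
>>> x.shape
(11, 11)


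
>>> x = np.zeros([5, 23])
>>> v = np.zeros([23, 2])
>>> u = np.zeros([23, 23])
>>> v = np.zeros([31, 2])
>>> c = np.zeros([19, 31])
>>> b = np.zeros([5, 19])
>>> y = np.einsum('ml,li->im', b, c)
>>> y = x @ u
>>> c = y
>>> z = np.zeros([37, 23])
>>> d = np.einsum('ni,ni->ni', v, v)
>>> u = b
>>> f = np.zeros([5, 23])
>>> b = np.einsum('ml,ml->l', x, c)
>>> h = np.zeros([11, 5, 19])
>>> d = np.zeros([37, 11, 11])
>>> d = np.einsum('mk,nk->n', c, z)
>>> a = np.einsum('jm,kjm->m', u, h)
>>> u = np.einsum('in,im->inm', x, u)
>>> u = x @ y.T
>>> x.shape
(5, 23)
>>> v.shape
(31, 2)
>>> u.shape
(5, 5)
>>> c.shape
(5, 23)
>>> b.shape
(23,)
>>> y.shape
(5, 23)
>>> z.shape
(37, 23)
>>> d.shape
(37,)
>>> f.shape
(5, 23)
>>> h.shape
(11, 5, 19)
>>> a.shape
(19,)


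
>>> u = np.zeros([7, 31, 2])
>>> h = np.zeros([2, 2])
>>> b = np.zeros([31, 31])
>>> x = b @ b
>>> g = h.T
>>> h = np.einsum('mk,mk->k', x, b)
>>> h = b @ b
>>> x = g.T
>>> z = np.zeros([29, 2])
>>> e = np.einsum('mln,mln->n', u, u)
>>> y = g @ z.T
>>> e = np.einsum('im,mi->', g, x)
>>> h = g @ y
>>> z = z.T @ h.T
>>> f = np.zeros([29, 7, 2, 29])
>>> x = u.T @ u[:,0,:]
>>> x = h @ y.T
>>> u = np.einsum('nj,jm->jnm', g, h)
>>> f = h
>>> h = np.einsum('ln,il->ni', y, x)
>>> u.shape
(2, 2, 29)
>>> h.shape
(29, 2)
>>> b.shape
(31, 31)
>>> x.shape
(2, 2)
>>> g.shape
(2, 2)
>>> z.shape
(2, 2)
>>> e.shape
()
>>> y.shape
(2, 29)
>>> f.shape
(2, 29)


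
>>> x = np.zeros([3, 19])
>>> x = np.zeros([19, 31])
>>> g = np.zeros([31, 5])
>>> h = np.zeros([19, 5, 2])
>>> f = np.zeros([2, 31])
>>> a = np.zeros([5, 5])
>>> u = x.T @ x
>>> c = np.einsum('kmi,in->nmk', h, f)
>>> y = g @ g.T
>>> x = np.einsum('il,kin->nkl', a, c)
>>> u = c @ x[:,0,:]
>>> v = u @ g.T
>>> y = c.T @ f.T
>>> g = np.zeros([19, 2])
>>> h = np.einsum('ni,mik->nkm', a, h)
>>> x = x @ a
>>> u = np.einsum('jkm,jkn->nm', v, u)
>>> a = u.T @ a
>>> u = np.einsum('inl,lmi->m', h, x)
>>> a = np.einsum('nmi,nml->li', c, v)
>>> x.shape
(19, 31, 5)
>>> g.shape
(19, 2)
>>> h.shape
(5, 2, 19)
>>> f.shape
(2, 31)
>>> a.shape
(31, 19)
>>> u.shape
(31,)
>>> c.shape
(31, 5, 19)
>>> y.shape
(19, 5, 2)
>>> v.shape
(31, 5, 31)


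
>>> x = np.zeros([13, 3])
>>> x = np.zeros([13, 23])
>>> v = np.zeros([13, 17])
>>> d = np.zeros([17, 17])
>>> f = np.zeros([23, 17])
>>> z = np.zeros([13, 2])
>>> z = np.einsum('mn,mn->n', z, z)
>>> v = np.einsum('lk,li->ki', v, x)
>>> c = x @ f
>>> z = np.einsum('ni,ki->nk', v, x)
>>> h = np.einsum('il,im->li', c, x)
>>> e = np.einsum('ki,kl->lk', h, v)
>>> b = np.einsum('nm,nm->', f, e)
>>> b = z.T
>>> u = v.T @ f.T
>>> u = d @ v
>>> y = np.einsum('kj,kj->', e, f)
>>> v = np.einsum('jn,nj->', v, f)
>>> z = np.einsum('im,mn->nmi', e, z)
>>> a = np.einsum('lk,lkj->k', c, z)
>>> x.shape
(13, 23)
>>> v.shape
()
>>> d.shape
(17, 17)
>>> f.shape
(23, 17)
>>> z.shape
(13, 17, 23)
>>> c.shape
(13, 17)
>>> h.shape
(17, 13)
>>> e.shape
(23, 17)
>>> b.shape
(13, 17)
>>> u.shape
(17, 23)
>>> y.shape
()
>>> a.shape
(17,)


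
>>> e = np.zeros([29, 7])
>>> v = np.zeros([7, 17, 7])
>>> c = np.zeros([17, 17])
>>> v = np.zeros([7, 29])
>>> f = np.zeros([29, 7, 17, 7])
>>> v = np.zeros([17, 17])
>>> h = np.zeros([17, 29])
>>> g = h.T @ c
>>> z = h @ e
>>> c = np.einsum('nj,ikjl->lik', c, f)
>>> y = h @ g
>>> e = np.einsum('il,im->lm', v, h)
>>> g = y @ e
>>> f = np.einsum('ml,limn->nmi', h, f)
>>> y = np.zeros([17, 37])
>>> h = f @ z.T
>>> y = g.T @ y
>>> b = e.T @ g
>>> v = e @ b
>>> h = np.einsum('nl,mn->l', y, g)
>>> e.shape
(17, 29)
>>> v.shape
(17, 29)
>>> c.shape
(7, 29, 7)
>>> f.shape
(7, 17, 7)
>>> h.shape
(37,)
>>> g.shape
(17, 29)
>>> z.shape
(17, 7)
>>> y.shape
(29, 37)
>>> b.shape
(29, 29)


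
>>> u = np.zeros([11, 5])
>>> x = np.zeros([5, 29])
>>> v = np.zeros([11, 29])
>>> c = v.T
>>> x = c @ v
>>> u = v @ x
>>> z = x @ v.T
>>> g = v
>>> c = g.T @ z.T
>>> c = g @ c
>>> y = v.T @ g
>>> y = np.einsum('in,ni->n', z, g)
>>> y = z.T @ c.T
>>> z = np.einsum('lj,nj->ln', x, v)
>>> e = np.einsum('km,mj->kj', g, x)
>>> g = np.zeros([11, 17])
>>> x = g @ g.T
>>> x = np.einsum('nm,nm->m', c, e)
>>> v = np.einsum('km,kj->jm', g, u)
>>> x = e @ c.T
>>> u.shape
(11, 29)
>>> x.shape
(11, 11)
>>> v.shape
(29, 17)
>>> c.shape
(11, 29)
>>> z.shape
(29, 11)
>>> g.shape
(11, 17)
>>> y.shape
(11, 11)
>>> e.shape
(11, 29)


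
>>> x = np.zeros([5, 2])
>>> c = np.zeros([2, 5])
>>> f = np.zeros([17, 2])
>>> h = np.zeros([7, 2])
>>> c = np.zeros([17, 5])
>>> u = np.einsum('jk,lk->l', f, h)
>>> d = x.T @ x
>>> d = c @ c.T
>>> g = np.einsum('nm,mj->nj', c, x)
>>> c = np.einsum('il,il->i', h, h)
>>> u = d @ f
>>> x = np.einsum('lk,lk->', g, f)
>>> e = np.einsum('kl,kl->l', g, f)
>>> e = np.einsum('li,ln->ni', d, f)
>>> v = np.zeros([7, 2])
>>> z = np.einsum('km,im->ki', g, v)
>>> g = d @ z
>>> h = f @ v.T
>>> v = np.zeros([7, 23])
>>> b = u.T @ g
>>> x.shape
()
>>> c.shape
(7,)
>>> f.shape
(17, 2)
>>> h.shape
(17, 7)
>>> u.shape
(17, 2)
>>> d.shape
(17, 17)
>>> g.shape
(17, 7)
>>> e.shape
(2, 17)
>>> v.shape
(7, 23)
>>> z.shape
(17, 7)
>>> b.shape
(2, 7)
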